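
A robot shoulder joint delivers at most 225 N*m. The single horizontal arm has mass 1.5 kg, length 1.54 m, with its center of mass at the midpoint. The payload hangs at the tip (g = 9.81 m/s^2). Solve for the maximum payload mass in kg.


tau_arm = m_arm*g*(L/2) = 1.5*9.81*1.54/2 = 11.3306 N*m
tau_payload = tau_max - tau_arm = 225 - 11.3306 = 213.6694
m_payload = tau_payload / (g*L) = 213.6694 / (9.81*1.54) = 14.1434

14.1434 kg


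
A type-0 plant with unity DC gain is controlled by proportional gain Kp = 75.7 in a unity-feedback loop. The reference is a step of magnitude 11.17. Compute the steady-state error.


e_ss = R/(1 + Kp) = 11.17/(1 + 75.7) = 11.17/76.7000 = 0.1456

0.1456


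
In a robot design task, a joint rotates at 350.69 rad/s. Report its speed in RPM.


RPM = 350.69 * 60/(2*pi) = 3348.8428

3348.8428 RPM


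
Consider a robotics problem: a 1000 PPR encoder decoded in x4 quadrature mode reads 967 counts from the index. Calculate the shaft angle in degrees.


angle = counts * 360 / (PPR*4) = 967 * 360 / 4000 = 87.0300

87.0300 degrees


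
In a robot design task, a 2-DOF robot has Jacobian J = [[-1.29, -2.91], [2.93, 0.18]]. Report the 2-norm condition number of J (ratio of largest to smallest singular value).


JJ^T eigenvalues: trace(JJ^T) = 18.7495, det(JJ^T) = det(J)^2 = 68.79209481
s_max^2 = (18.7495 + sqrt(76.37537101))/2 = 13.74440019
s_min^2 = (18.7495 - sqrt(76.37537101))/2 = 5.00509981
kappa = s_max/s_min = sqrt(13.74440019/5.00509981) = 1.6571

1.6571


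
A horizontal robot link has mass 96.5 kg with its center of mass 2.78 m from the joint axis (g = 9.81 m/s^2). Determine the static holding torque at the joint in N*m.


tau = m*g*L = 96.5 * 9.81 * 2.78 = 2631.7287

2631.7287 N*m


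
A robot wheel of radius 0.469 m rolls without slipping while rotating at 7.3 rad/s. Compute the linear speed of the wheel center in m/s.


v = omega * r = 7.3 * 0.469 = 3.4237

3.4237 m/s


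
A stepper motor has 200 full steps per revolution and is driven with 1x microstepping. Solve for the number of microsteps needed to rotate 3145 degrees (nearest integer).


step_size = 360/(200*1) = 360/200 = 1.800000 deg
n = 3145/(360/200) = 3145*200/360 = 1747.2222 -> 1747

1747 steps


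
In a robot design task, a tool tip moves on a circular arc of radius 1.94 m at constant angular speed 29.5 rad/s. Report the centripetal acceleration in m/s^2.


a_c = omega^2 * r = 29.5^2 * 1.94 = 1688.2850

1688.2850 m/s^2


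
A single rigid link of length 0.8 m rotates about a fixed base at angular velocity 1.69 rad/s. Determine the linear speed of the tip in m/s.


v = L*omega = 0.8 * 1.69 = 1.3520

1.3520 m/s


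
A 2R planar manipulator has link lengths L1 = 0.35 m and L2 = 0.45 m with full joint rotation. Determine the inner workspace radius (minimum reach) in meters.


r_min = |L1 - L2| = |0.35 - 0.45| = 0.1000

0.1000 m


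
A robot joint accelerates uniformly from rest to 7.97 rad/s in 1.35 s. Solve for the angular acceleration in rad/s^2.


alpha = delta_omega / t = 7.97 / 1.35 = 5.9037

5.9037 rad/s^2


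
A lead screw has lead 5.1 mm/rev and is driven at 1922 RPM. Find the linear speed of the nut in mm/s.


v = lead * (RPM/60) = 5.1*1922/60 = 163.3700

163.3700 mm/s


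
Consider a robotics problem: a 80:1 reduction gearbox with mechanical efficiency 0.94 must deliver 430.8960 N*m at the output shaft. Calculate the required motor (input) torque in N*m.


tau_in = tau_out / (N * eta) = 430.8960 / (80 * 0.94) = 5.7300

5.7300 N*m


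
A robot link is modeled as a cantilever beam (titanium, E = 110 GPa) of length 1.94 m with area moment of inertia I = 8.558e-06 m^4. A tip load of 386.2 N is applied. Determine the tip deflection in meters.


delta = F*L^3/(3*E*I) = 386.2*1.94^3/(3*1.100e+11*8.558e-06)
      = 2819.7945008/2824140 = 9.9846e-04

9.9846e-04 m


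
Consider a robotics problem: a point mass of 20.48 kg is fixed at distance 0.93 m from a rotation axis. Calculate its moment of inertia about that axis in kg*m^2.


I = m*r^2 = 20.48*0.93^2 = 17.7132

17.7132 kg*m^2


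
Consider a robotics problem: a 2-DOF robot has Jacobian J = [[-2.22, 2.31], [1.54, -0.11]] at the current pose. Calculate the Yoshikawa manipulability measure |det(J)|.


det(J) = -2.22*-0.11 - (2.31)*(1.54) = -3.3132
|det(J)| = 3.3132

3.3132


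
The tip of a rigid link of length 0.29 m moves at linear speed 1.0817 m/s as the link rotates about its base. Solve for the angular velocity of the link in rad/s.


omega = v / L = 1.0817 / 0.29 = 3.7300

3.7300 rad/s


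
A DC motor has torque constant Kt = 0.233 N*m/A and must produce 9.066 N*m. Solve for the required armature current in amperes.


I = tau / Kt = 9.066/0.233 = 38.9099

38.9099 A


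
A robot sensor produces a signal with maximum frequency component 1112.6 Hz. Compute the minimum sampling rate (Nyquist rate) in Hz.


f_s,min = 2*f_max = 2*1112.6 = 2225.2000

2225.2000 Hz


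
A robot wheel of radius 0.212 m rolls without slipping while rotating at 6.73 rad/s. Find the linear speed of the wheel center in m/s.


v = omega * r = 6.73 * 0.212 = 1.4268

1.4268 m/s


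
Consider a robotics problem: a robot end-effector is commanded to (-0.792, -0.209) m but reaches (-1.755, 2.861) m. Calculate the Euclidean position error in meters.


dx = -1.755 - (-0.792) = -0.9630, dy = 2.861 - (-0.209) = 3.0700
err = sqrt(0.927369 + 9.424900) = 3.2175

3.2175 m


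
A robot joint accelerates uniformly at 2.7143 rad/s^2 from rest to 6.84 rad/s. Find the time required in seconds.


t = delta_omega / alpha = 6.84 / 2.7143 = 2.5200

2.5200 s


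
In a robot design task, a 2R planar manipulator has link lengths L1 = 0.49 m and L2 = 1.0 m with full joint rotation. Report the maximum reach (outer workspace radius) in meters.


r_max = L1 + L2 = 0.49 + 1.0 = 1.4900

1.4900 m


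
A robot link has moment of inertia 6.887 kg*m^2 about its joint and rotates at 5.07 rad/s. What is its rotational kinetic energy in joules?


KE = (1/2)*I*omega^2 = 0.5*6.887*5.07^2 = 88.5148

88.5148 J


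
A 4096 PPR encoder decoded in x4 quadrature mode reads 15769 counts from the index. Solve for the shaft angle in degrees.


angle = counts * 360 / (PPR*4) = 15769 * 360 / 16384 = 346.4868

346.4868 degrees


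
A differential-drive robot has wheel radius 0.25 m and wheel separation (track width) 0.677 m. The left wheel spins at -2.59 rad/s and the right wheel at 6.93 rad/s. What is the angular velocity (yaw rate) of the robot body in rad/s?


omega = r*(wR - wL)/L = 0.25*(6.93 - (-2.59))/0.677 = 3.5155

3.5155 rad/s


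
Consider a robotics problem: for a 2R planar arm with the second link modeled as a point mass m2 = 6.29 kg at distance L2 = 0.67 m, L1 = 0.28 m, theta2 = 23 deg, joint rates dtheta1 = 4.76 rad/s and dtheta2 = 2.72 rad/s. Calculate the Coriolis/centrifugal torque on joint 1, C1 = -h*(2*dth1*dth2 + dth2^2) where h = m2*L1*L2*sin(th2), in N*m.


h = m2*L1*L2*sin(th2) = 6.29*0.28*0.67*sin(23 deg) = 0.461064
C1 = -h*(2*4.76*2.72 + 2.72^2) = -0.461064*33.2928 = -15.3501

-15.3501 N*m


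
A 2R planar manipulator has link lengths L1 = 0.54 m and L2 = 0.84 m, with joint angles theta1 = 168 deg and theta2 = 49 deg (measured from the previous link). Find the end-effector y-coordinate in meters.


y = L1*sin(th1) + L2*sin(th1+th2) = 0.54*sin(168 deg) + 0.84*sin(217 deg) = -0.3933

-0.3933 m


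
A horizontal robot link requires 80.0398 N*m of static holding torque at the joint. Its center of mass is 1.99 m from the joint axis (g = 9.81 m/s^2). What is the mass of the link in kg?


m = tau / (g*L) = 80.0398 / (9.81 * 1.99) = 4.1000

4.1000 kg


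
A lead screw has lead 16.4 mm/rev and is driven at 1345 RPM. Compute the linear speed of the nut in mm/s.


v = lead * (RPM/60) = 16.4*1345/60 = 367.6333

367.6333 mm/s


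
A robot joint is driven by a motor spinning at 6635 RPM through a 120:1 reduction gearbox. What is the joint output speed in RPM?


omega_joint = omega_motor / N = 6635 / 120 = 55.2917

55.2917 RPM


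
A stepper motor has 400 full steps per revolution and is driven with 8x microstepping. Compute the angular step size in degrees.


step = 360/(400*8) = 360/3200 = 0.1125

0.1125 degrees


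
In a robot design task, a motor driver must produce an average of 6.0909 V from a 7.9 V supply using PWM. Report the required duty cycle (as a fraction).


D = V_avg/V_supply = 6.0909/7.9 = 0.7710

0.7710


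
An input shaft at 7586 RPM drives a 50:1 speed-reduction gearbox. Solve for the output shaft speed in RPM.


omega_out = omega_in / N = 7586 / 50 = 151.7200

151.7200 RPM


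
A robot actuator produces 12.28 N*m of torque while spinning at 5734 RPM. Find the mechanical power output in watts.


omega = 5734 * 2*pi/60 = 600.463076 rad/s
P = tau * omega = 12.28 * 600.463076 = 7373.6866

7373.6866 W


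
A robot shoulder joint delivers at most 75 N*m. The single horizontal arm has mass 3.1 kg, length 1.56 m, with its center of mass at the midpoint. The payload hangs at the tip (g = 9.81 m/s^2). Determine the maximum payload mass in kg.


tau_arm = m_arm*g*(L/2) = 3.1*9.81*1.56/2 = 23.7206 N*m
tau_payload = tau_max - tau_arm = 75 - 23.7206 = 51.2794
m_payload = tau_payload / (g*L) = 51.2794 / (9.81*1.56) = 3.3508

3.3508 kg


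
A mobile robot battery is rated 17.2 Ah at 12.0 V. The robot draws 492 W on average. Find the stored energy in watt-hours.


E = capacity * V = 17.2*12.0 = 206.4000

206.4000 Wh


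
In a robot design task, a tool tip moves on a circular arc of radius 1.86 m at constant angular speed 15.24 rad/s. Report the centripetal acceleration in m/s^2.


a_c = omega^2 * r = 15.24^2 * 1.86 = 431.9991

431.9991 m/s^2


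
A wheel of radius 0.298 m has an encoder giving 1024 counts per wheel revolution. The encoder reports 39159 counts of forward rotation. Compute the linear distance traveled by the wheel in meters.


revs = 39159/1024 = 38.241211
d = revs * 2*pi*r = 38.241211 * 2*pi*0.298 = 71.6024

71.6024 m


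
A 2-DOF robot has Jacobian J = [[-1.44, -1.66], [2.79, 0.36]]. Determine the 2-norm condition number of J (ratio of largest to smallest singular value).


JJ^T eigenvalues: trace(JJ^T) = 12.7429, det(JJ^T) = det(J)^2 = 16.91676900
s_max^2 = (12.7429 + sqrt(94.71442441))/2 = 11.23751680
s_min^2 = (12.7429 - sqrt(94.71442441))/2 = 1.50538320
kappa = s_max/s_min = sqrt(11.23751680/1.50538320) = 2.7322

2.7322


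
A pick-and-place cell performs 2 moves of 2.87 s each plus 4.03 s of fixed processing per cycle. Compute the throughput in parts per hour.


T_cycle = 2*2.87 + 4.03 = 9.7700 s
rate = 3600/T = 368.4749

368.4749 parts/hour


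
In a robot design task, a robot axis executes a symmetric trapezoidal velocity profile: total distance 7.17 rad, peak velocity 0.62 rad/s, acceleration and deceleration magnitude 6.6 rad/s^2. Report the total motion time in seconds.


t_acc = v/a = 0.62/6.6 = 0.093939 s
d_acc = v^2/(2a) = 0.029121 rad (each ramp)
d_cruise = 7.17 - 2*0.029121 = 7.111758 rad
t_cruise = 7.111758/0.62 = 11.470577 s
t_total = 2*0.093939 + 11.470577 = 11.6585

11.6585 s


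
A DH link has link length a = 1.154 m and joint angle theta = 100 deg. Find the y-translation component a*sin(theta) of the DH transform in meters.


a*sin(theta) = 1.154*sin(100 deg) = 1.1365

1.1365 m


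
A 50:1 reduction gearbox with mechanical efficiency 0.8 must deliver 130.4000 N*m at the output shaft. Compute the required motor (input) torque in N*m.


tau_in = tau_out / (N * eta) = 130.4000 / (50 * 0.8) = 3.2600

3.2600 N*m


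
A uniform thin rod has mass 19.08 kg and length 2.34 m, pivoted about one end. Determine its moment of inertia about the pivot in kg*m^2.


I = (1/3)*m*L^2 = (1/3)*19.08*2.34^2 = 34.8248

34.8248 kg*m^2


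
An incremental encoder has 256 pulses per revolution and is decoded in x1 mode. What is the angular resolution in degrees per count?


resolution = 360 / (PPR * 1) = 360 / 256 = 1.4062

1.4062 degrees


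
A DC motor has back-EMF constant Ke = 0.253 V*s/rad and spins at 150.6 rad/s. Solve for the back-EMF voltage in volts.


V_emf = Ke * omega = 0.253*150.6 = 38.1018

38.1018 V


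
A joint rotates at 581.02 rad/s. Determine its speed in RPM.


RPM = 581.02 * 60/(2*pi) = 5548.3323

5548.3323 RPM


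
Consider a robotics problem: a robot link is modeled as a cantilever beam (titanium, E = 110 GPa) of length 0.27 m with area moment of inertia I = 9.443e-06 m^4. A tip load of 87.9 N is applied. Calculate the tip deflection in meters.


delta = F*L^3/(3*E*I) = 87.9*0.27^3/(3*1.100e+11*9.443e-06)
      = 1.7301357/3116190 = 5.5521e-07

5.5521e-07 m


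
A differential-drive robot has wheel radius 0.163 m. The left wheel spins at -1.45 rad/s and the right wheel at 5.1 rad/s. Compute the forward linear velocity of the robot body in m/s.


v = r*(wR + wL)/2 = 0.163*(5.1 + -1.45)/2 = 0.2975

0.2975 m/s


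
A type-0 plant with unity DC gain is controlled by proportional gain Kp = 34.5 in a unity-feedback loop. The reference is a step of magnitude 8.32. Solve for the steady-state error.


e_ss = R/(1 + Kp) = 8.32/(1 + 34.5) = 8.32/35.5000 = 0.2344

0.2344


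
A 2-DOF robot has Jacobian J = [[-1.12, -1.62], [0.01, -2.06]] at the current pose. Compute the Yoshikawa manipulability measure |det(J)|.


det(J) = -1.12*-2.06 - (-1.62)*(0.01) = 2.3234
|det(J)| = 2.3234

2.3234


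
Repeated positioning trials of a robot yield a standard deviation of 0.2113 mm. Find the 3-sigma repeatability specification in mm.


repeatability = 3*sigma = 3*0.2113 = 0.6339

0.6339 mm


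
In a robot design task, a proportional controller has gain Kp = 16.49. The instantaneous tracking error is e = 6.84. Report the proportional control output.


u_P = Kp * e = 16.49 * 6.84 = 112.7916

112.7916


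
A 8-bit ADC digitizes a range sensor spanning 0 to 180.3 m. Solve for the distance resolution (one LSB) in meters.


res = range / 2^n = 180.3/2^8 = 180.3/256 = 0.7043

0.7043 m


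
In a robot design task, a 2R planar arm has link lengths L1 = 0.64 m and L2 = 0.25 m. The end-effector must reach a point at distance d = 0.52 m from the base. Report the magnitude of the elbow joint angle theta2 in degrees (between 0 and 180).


cos(th2) = (d^2 - L1^2 - L2^2)/(2*L1*L2) = (0.52^2 - 0.64^2 - 0.25^2)/(2*0.64*0.25) = -0.63031250
th2 = acos(-0.63031250) = 129.0732 deg

129.0732 degrees


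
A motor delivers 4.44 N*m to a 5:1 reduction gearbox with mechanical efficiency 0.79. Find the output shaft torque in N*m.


tau_out = tau_in * N * eta = 4.44 * 5 * 0.79 = 17.5380

17.5380 N*m


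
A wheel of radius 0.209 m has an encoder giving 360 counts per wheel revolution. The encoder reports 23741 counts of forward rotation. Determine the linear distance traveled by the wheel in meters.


revs = 23741/360 = 65.947222
d = revs * 2*pi*r = 65.947222 * 2*pi*0.209 = 86.6010

86.6010 m


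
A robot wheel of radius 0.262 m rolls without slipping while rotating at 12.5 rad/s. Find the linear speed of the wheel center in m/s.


v = omega * r = 12.5 * 0.262 = 3.2750

3.2750 m/s


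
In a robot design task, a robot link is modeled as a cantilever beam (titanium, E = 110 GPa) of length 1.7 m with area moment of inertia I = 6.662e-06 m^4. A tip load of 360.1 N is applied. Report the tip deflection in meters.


delta = F*L^3/(3*E*I) = 360.1*1.7^3/(3*1.100e+11*6.662e-06)
      = 1769.1713/2198460 = 8.0473e-04

8.0473e-04 m


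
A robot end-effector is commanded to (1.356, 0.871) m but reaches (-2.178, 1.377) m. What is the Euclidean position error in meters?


dx = -2.178 - (1.356) = -3.5340, dy = 1.377 - (0.871) = 0.5060
err = sqrt(12.489156 + 0.256036) = 3.5700

3.5700 m


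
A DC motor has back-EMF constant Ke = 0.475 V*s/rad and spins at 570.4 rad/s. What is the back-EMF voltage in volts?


V_emf = Ke * omega = 0.475*570.4 = 270.9400

270.9400 V


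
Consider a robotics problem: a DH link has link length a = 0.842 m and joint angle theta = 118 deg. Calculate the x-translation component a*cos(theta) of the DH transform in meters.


a*cos(theta) = 0.842*cos(118 deg) = -0.3953

-0.3953 m


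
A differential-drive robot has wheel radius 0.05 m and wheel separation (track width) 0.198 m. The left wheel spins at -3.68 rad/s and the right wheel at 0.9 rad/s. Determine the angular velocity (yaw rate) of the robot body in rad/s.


omega = r*(wR - wL)/L = 0.05*(0.9 - (-3.68))/0.198 = 1.1566

1.1566 rad/s


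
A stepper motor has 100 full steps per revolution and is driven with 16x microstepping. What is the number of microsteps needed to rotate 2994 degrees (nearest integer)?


step_size = 360/(100*16) = 360/1600 = 0.225000 deg
n = 2994/(360/1600) = 2994*1600/360 = 13306.6667 -> 13307

13307 steps


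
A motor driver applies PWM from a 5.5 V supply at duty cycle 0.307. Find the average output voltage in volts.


V_avg = V_supply * D = 5.5*0.307 = 1.6885

1.6885 V


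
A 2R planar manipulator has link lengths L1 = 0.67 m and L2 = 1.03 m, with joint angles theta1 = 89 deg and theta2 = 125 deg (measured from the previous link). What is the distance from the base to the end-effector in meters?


x = L1*cos(th1) + L2*cos(th1+th2) = -0.842216
y = L1*sin(th1) + L2*sin(th1+th2) = 0.093929
d = sqrt(x^2 + y^2) = sqrt(0.709328 + 0.008823) = 0.8474

0.8474 m


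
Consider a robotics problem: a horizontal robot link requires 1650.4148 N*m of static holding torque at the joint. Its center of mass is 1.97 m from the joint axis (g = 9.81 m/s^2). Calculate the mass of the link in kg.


m = tau / (g*L) = 1650.4148 / (9.81 * 1.97) = 85.4000

85.4000 kg


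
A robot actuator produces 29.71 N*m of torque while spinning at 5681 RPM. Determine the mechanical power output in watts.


omega = 5681 * 2*pi/60 = 594.912929 rad/s
P = tau * omega = 29.71 * 594.912929 = 17674.8631

17674.8631 W


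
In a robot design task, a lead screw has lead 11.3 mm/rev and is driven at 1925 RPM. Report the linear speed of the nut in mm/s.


v = lead * (RPM/60) = 11.3*1925/60 = 362.5417

362.5417 mm/s


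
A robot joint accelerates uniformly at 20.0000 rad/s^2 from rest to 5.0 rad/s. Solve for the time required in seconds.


t = delta_omega / alpha = 5.0 / 20.0000 = 0.2500

0.2500 s


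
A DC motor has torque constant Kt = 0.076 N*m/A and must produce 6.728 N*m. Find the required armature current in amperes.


I = tau / Kt = 6.728/0.076 = 88.5263

88.5263 A


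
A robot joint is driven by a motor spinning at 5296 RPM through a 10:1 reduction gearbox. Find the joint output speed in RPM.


omega_joint = omega_motor / N = 5296 / 10 = 529.6000

529.6000 RPM


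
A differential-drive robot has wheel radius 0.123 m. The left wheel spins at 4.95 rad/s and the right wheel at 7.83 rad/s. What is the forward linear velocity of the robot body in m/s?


v = r*(wR + wL)/2 = 0.123*(7.83 + 4.95)/2 = 0.7860

0.7860 m/s


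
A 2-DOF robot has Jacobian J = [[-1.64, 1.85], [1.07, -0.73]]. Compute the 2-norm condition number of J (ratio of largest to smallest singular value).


JJ^T eigenvalues: trace(JJ^T) = 7.7899, det(JJ^T) = det(J)^2 = 0.61199329
s_max^2 = (7.7899 + sqrt(58.23456885))/2 = 7.71052888
s_min^2 = (7.7899 - sqrt(58.23456885))/2 = 0.07937112
kappa = s_max/s_min = sqrt(7.71052888/0.07937112) = 9.8562

9.8562


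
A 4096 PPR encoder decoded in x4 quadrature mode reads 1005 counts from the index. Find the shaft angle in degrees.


angle = counts * 360 / (PPR*4) = 1005 * 360 / 16384 = 22.0825

22.0825 degrees


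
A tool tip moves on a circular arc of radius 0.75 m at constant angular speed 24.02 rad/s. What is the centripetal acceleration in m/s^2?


a_c = omega^2 * r = 24.02^2 * 0.75 = 432.7203

432.7203 m/s^2


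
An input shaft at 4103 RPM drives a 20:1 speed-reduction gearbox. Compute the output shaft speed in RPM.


omega_out = omega_in / N = 4103 / 20 = 205.1500

205.1500 RPM


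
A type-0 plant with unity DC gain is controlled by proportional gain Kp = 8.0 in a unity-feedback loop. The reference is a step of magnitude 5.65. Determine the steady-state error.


e_ss = R/(1 + Kp) = 5.65/(1 + 8.0) = 5.65/9.0000 = 0.6278

0.6278


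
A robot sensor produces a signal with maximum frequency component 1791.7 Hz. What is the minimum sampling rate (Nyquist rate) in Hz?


f_s,min = 2*f_max = 2*1791.7 = 3583.4000

3583.4000 Hz


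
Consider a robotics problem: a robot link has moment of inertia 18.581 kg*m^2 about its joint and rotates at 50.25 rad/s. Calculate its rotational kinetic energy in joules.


KE = (1/2)*I*omega^2 = 0.5*18.581*50.25^2 = 23459.0932

23459.0932 J


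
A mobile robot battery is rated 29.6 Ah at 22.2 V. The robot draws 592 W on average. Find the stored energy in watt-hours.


E = capacity * V = 29.6*22.2 = 657.1200

657.1200 Wh


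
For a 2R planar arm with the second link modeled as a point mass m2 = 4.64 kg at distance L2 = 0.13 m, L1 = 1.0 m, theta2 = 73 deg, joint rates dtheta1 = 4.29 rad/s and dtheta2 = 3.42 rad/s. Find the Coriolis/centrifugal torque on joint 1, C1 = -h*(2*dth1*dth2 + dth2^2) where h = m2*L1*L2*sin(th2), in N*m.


h = m2*L1*L2*sin(th2) = 4.64*1.0*0.13*sin(73 deg) = 0.576843
C1 = -h*(2*4.29*3.42 + 3.42^2) = -0.576843*41.0400 = -23.6736

-23.6736 N*m


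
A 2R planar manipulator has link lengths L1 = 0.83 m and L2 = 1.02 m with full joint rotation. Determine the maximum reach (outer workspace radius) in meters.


r_max = L1 + L2 = 0.83 + 1.02 = 1.8500

1.8500 m


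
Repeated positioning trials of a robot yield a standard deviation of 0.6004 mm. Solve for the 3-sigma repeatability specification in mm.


repeatability = 3*sigma = 3*0.6004 = 1.8012

1.8012 mm


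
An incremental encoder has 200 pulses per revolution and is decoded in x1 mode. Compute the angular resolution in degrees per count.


resolution = 360 / (PPR * 1) = 360 / 200 = 1.8000

1.8000 degrees


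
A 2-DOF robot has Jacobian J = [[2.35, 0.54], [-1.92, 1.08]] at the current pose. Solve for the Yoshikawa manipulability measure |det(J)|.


det(J) = 2.35*1.08 - (0.54)*(-1.92) = 3.5748
|det(J)| = 3.5748

3.5748


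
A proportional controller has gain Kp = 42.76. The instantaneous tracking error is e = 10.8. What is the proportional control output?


u_P = Kp * e = 42.76 * 10.8 = 461.8080

461.8080


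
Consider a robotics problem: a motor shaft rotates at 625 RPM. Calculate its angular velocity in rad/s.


omega = 625 * 2*pi/60 = 65.4498

65.4498 rad/s


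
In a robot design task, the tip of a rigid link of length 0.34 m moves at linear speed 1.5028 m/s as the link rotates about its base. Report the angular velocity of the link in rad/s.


omega = v / L = 1.5028 / 0.34 = 4.4200

4.4200 rad/s


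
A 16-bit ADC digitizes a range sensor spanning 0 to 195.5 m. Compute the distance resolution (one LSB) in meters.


res = range / 2^n = 195.5/2^16 = 195.5/65536 = 0.0030

0.0030 m


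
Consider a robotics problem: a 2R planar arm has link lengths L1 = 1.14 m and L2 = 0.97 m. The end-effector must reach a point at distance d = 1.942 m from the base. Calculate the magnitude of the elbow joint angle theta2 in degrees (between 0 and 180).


cos(th2) = (d^2 - L1^2 - L2^2)/(2*L1*L2) = (1.942^2 - 1.14^2 - 0.97^2)/(2*1.14*0.97) = 0.69219750
th2 = acos(0.69219750) = 46.1957 deg

46.1957 degrees


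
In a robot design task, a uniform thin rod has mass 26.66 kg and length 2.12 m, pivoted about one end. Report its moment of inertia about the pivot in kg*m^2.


I = (1/3)*m*L^2 = (1/3)*26.66*2.12^2 = 39.9402

39.9402 kg*m^2


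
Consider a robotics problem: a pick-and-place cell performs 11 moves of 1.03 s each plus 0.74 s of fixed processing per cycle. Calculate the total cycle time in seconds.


T = 11*1.03 + 0.74 = 12.0700

12.0700 s


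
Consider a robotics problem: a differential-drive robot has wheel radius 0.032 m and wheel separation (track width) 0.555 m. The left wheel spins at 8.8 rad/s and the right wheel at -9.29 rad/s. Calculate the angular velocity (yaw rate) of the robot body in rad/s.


omega = r*(wR - wL)/L = 0.032*(-9.29 - (8.8))/0.555 = -1.0430

-1.0430 rad/s


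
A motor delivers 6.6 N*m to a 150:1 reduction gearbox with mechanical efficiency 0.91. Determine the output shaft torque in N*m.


tau_out = tau_in * N * eta = 6.6 * 150 * 0.91 = 900.9000

900.9000 N*m


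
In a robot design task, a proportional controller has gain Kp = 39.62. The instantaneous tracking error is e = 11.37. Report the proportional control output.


u_P = Kp * e = 39.62 * 11.37 = 450.4794

450.4794


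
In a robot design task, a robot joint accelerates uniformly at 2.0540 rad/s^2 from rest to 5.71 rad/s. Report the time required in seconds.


t = delta_omega / alpha = 5.71 / 2.0540 = 2.7799

2.7799 s


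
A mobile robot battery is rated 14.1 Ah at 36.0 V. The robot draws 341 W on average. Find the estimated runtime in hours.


E = 14.1*36.0 = 507.6000 Wh
t = E/P = 507.6000/341 = 1.4886

1.4886 hours


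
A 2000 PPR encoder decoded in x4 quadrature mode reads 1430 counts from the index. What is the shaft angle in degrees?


angle = counts * 360 / (PPR*4) = 1430 * 360 / 8000 = 64.3500

64.3500 degrees


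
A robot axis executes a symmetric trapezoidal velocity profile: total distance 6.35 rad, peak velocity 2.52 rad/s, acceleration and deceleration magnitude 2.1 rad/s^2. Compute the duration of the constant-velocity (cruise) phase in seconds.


t_acc = v/a = 1.200000 s, d_acc = v^2/(2a) = 1.512000 rad each
d_cruise = 6.35 - 2*1.512000 = 3.326000 rad
t_cruise = d_cruise/v = 3.326000/2.52 = 1.3198

1.3198 s


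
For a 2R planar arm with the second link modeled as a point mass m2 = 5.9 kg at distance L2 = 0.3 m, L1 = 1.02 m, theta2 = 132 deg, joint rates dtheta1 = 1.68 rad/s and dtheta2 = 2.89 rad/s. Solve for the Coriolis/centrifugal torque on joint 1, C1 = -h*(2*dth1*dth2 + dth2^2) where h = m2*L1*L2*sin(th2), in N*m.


h = m2*L1*L2*sin(th2) = 5.9*1.02*0.3*sin(132 deg) = 1.341674
C1 = -h*(2*1.68*2.89 + 2.89^2) = -1.341674*18.0625 = -24.2340

-24.2340 N*m


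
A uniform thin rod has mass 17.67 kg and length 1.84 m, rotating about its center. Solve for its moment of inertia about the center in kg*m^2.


I = (1/12)*m*L^2 = (1/12)*17.67*1.84^2 = 4.9853

4.9853 kg*m^2


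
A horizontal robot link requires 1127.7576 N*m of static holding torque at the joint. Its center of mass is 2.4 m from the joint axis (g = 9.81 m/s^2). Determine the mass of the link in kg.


m = tau / (g*L) = 1127.7576 / (9.81 * 2.4) = 47.9000

47.9000 kg


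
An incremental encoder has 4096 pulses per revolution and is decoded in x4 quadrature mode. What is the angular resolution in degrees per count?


resolution = 360 / (PPR * 4) = 360 / 16384 = 0.0220

0.0220 degrees


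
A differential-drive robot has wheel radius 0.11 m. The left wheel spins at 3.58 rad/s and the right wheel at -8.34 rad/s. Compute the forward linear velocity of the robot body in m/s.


v = r*(wR + wL)/2 = 0.11*(-8.34 + 3.58)/2 = -0.2618

-0.2618 m/s


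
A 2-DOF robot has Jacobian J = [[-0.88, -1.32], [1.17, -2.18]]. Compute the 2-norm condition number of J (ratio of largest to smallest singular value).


JJ^T eigenvalues: trace(JJ^T) = 8.6381, det(JJ^T) = det(J)^2 = 11.99098384
s_max^2 = (8.6381 + sqrt(26.65283625))/2 = 6.90036925
s_min^2 = (8.6381 - sqrt(26.65283625))/2 = 1.73773075
kappa = s_max/s_min = sqrt(6.90036925/1.73773075) = 1.9927

1.9927


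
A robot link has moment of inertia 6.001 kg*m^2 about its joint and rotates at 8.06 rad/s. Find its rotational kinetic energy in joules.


KE = (1/2)*I*omega^2 = 0.5*6.001*8.06^2 = 194.9233

194.9233 J


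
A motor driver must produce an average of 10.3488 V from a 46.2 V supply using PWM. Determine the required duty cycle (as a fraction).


D = V_avg/V_supply = 10.3488/46.2 = 0.2240

0.2240


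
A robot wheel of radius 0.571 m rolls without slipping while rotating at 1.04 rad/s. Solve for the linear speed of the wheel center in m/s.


v = omega * r = 1.04 * 0.571 = 0.5938

0.5938 m/s


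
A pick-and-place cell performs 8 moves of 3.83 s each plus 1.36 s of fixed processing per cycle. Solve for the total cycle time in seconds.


T = 8*3.83 + 1.36 = 32.0000

32.0000 s


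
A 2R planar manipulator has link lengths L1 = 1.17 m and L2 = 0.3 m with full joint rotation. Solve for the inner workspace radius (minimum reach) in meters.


r_min = |L1 - L2| = |1.17 - 0.3| = 0.8700

0.8700 m


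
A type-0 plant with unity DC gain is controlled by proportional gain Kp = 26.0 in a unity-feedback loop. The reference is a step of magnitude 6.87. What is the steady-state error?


e_ss = R/(1 + Kp) = 6.87/(1 + 26.0) = 6.87/27.0000 = 0.2544

0.2544


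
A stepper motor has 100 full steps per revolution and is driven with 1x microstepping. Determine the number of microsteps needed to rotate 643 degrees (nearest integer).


step_size = 360/(100*1) = 360/100 = 3.600000 deg
n = 643/(360/100) = 643*100/360 = 178.6111 -> 179

179 steps


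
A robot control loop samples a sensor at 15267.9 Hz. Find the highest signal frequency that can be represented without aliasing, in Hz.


f_max = f_s/2 = 15267.9/2 = 7633.9500

7633.9500 Hz


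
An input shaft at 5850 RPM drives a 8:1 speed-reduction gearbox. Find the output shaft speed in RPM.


omega_out = omega_in / N = 5850 / 8 = 731.2500

731.2500 RPM


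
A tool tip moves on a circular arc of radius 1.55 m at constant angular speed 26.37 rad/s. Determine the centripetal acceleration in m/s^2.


a_c = omega^2 * r = 26.37^2 * 1.55 = 1077.8342

1077.8342 m/s^2


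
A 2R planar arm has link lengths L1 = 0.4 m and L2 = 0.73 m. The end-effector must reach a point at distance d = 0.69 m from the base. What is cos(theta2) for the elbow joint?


cos(th2) = (d^2 - L1^2 - L2^2)/(2*L1*L2) = (0.69^2 - 0.4^2 - 0.73^2)/(2*0.4*0.73) = -0.3712

-0.3712


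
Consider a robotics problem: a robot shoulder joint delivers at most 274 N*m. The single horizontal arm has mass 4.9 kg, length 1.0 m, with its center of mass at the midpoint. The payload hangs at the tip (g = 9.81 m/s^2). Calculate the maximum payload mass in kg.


tau_arm = m_arm*g*(L/2) = 4.9*9.81*1.0/2 = 24.0345 N*m
tau_payload = tau_max - tau_arm = 274 - 24.0345 = 249.9655
m_payload = tau_payload / (g*L) = 249.9655 / (9.81*1.0) = 25.4807

25.4807 kg


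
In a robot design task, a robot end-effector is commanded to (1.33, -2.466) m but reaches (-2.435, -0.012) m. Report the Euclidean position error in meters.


dx = -2.435 - (1.33) = -3.7650, dy = -0.012 - (-2.466) = 2.4540
err = sqrt(14.175225 + 6.022116) = 4.4941

4.4941 m


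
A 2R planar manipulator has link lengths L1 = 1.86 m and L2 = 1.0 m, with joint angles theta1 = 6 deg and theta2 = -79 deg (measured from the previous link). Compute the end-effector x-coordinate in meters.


x = L1*cos(th1) + L2*cos(th1+th2) = 1.86*cos(6 deg) + 1.0*cos(-73 deg) = 2.1422

2.1422 m


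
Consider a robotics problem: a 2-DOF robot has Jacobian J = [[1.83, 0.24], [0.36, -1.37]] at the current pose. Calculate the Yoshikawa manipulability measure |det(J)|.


det(J) = 1.83*-1.37 - (0.24)*(0.36) = -2.5935
|det(J)| = 2.5935

2.5935


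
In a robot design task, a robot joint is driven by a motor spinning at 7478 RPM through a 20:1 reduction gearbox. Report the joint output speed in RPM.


omega_joint = omega_motor / N = 7478 / 20 = 373.9000

373.9000 RPM


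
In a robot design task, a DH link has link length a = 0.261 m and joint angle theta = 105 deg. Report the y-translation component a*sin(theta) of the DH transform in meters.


a*sin(theta) = 0.261*sin(105 deg) = 0.2521

0.2521 m


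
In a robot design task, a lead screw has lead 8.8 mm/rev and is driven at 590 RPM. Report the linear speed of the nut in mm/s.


v = lead * (RPM/60) = 8.8*590/60 = 86.5333

86.5333 mm/s


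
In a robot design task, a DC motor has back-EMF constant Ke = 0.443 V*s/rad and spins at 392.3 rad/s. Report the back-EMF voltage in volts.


V_emf = Ke * omega = 0.443*392.3 = 173.7889

173.7889 V


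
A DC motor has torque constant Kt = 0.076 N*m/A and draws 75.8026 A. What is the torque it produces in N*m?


tau = Kt * I = 0.076*75.8026 = 5.7610

5.7610 N*m


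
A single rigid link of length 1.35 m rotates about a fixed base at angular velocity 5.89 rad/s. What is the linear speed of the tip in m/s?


v = L*omega = 1.35 * 5.89 = 7.9515

7.9515 m/s


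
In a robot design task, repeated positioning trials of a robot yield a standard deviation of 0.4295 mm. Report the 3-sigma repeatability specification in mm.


repeatability = 3*sigma = 3*0.4295 = 1.2885

1.2885 mm


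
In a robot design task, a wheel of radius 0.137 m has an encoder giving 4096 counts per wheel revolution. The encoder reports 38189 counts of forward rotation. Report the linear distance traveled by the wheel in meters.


revs = 38189/4096 = 9.323486
d = revs * 2*pi*r = 9.323486 * 2*pi*0.137 = 8.0256

8.0256 m


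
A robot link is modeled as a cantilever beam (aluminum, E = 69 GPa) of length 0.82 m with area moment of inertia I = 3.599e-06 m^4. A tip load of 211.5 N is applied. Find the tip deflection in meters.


delta = F*L^3/(3*E*I) = 211.5*0.82^3/(3*6.900e+10*3.599e-06)
      = 116.614332/744993 = 1.5653e-04

1.5653e-04 m


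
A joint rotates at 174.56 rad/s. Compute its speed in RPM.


RPM = 174.56 * 60/(2*pi) = 1666.9252

1666.9252 RPM


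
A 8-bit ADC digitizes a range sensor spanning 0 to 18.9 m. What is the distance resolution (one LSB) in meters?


res = range / 2^n = 18.9/2^8 = 18.9/256 = 0.0738

0.0738 m


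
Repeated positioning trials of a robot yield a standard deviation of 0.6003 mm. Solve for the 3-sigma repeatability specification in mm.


repeatability = 3*sigma = 3*0.6003 = 1.8009

1.8009 mm


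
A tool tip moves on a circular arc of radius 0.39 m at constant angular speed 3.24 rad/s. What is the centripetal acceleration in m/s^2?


a_c = omega^2 * r = 3.24^2 * 0.39 = 4.0941

4.0941 m/s^2


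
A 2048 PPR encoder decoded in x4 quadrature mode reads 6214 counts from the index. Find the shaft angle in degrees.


angle = counts * 360 / (PPR*4) = 6214 * 360 / 8192 = 273.0762

273.0762 degrees


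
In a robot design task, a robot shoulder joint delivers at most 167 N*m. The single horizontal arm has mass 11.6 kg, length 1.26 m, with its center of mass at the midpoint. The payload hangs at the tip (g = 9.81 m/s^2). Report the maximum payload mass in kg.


tau_arm = m_arm*g*(L/2) = 11.6*9.81*1.26/2 = 71.6915 N*m
tau_payload = tau_max - tau_arm = 167 - 71.6915 = 95.3085
m_payload = tau_payload / (g*L) = 95.3085 / (9.81*1.26) = 7.7107

7.7107 kg


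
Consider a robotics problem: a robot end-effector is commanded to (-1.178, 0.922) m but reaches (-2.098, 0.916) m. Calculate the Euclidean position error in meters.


dx = -2.098 - (-1.178) = -0.9200, dy = 0.916 - (0.922) = -0.0060
err = sqrt(0.846400 + 0.000036) = 0.9200

0.9200 m


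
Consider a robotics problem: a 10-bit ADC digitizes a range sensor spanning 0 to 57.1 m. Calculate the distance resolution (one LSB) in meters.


res = range / 2^n = 57.1/2^10 = 57.1/1024 = 0.0558

0.0558 m


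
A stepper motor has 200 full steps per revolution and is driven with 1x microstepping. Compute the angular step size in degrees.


step = 360/(200*1) = 360/200 = 1.8000

1.8000 degrees


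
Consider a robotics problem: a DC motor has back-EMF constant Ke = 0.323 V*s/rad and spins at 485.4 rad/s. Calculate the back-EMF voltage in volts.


V_emf = Ke * omega = 0.323*485.4 = 156.7842

156.7842 V


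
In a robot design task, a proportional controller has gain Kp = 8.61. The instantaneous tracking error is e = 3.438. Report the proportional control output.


u_P = Kp * e = 8.61 * 3.438 = 29.6012

29.6012


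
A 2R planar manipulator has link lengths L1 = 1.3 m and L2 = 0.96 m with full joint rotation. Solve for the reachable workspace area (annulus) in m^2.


r_max = L1 + L2 = 2.2600, r_min = |L1 - L2| = 0.3400
A = pi*(r_max^2 - r_min^2) = pi*(5.1076 - 0.1156) = 15.6828

15.6828 m^2


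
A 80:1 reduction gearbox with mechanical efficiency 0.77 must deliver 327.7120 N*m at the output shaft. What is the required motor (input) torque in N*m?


tau_in = tau_out / (N * eta) = 327.7120 / (80 * 0.77) = 5.3200

5.3200 N*m


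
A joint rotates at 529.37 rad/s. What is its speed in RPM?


RPM = 529.37 * 60/(2*pi) = 5055.1111

5055.1111 RPM


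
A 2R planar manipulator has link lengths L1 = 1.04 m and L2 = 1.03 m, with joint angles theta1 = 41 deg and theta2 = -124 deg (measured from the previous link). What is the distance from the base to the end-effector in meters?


x = L1*cos(th1) + L2*cos(th1+th2) = 0.910423
y = L1*sin(th1) + L2*sin(th1+th2) = -0.340021
d = sqrt(x^2 + y^2) = sqrt(0.828870 + 0.115614) = 0.9718

0.9718 m


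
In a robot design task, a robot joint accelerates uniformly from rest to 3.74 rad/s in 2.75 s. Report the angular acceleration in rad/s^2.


alpha = delta_omega / t = 3.74 / 2.75 = 1.3600

1.3600 rad/s^2


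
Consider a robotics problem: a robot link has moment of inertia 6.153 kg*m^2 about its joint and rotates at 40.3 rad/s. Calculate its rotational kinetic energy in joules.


KE = (1/2)*I*omega^2 = 0.5*6.153*40.3^2 = 4996.5129

4996.5129 J


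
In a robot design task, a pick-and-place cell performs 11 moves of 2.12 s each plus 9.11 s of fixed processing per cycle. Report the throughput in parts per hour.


T_cycle = 11*2.12 + 9.11 = 32.4300 s
rate = 3600/T = 111.0083

111.0083 parts/hour


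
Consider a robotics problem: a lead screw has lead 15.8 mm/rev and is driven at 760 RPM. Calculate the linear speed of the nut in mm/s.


v = lead * (RPM/60) = 15.8*760/60 = 200.1333

200.1333 mm/s


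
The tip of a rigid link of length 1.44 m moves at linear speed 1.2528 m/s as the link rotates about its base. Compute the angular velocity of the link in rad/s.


omega = v / L = 1.2528 / 1.44 = 0.8700

0.8700 rad/s


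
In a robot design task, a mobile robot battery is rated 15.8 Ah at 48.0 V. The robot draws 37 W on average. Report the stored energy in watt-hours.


E = capacity * V = 15.8*48.0 = 758.4000

758.4000 Wh


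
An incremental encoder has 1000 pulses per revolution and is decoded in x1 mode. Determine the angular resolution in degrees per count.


resolution = 360 / (PPR * 1) = 360 / 1000 = 0.3600

0.3600 degrees


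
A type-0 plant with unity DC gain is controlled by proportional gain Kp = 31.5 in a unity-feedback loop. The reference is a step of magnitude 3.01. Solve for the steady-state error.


e_ss = R/(1 + Kp) = 3.01/(1 + 31.5) = 3.01/32.5000 = 0.0926

0.0926


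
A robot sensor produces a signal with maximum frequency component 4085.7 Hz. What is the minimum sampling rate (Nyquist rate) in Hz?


f_s,min = 2*f_max = 2*4085.7 = 8171.4000

8171.4000 Hz


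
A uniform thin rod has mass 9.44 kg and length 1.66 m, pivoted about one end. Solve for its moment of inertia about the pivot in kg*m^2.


I = (1/3)*m*L^2 = (1/3)*9.44*1.66^2 = 8.6710

8.6710 kg*m^2


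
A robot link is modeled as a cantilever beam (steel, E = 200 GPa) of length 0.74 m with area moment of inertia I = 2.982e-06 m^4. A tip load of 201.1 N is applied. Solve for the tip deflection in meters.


delta = F*L^3/(3*E*I) = 201.1*0.74^3/(3*2.000e+11*2.982e-06)
      = 81.4905464/1789200 = 4.5546e-05

4.5546e-05 m


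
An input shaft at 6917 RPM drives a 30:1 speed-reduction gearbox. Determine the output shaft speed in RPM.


omega_out = omega_in / N = 6917 / 30 = 230.5667

230.5667 RPM
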